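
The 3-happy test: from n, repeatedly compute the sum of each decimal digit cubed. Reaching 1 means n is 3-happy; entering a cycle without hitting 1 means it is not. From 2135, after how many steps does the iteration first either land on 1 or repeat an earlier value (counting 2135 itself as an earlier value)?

2135 → 161
161 → 218
218 → 521
521 → 134
134 → 92
92 → 737
737 → 713
713 → 371
371 → 371  — 371 repeats.
That took 9 steps.

9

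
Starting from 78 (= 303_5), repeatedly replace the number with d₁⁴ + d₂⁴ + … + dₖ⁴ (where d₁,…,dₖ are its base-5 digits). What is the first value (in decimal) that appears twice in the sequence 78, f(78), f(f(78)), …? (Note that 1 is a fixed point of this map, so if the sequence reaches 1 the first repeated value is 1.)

78 = (3,0,3)_5 → 3⁴ + 0⁴ + 3⁴ = 162
162 = (1,1,2,2)_5 → 1⁴ + 1⁴ + 2⁴ + 2⁴ = 34
34 = (1,1,4)_5 → 1⁴ + 1⁴ + 4⁴ = 258
258 = (2,0,1,3)_5 → 2⁴ + 0⁴ + 1⁴ + 3⁴ = 98
98 = (3,4,3)_5 → 3⁴ + 4⁴ + 3⁴ = 418
418 = (3,1,3,3)_5 → 3⁴ + 1⁴ + 3⁴ + 3⁴ = 244
244 = (1,4,3,4)_5 → 1⁴ + 4⁴ + 3⁴ + 4⁴ = 594
594 = (4,3,3,4)_5 → 4⁴ + 3⁴ + 3⁴ + 4⁴ = 674
674 = (1,0,1,4,4)_5 → 1⁴ + 0⁴ + 1⁴ + 4⁴ + 4⁴ = 514
514 = (4,0,2,4)_5 → 4⁴ + 0⁴ + 2⁴ + 4⁴ = 528
528 = (4,1,0,3)_5 → 4⁴ + 1⁴ + 0⁴ + 3⁴ = 338
338 = (2,3,2,3)_5 → 2⁴ + 3⁴ + 2⁴ + 3⁴ = 194
194 = (1,2,3,4)_5 → 1⁴ + 2⁴ + 3⁴ + 4⁴ = 354
354 = (2,4,0,4)_5 → 2⁴ + 4⁴ + 0⁴ + 4⁴ = 528  — 528 already appeared earlier.

528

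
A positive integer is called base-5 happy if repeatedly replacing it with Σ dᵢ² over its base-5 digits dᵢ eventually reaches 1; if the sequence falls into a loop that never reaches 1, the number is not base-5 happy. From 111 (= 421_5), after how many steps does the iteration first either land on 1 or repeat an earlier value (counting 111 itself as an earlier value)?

4

111 = (4,2,1)_5 → 4² + 2² + 1² = 21
21 = (4,1)_5 → 4² + 1² = 17
17 = (3,2)_5 → 3² + 2² = 13
13 = (2,3)_5 → 2² + 3² = 13  — 13 repeats.
That took 4 steps.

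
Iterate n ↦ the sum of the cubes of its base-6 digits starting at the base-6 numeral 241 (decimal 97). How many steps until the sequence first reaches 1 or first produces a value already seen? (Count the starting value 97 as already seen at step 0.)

97 = (2,4,1)_6 → 2³ + 4³ + 1³ = 73
73 = (2,0,1)_6 → 2³ + 0³ + 1³ = 9
9 = (1,3)_6 → 1³ + 3³ = 28
28 = (4,4)_6 → 4³ + 4³ = 128
128 = (3,3,2)_6 → 3³ + 3³ + 2³ = 62
62 = (1,4,2)_6 → 1³ + 4³ + 2³ = 73  — 73 repeats.
That took 6 steps.

6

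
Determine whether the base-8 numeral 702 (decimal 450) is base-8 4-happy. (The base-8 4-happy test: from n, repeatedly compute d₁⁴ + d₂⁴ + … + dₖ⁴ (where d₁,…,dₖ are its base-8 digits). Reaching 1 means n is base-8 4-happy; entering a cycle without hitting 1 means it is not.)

base-8 4-happy

450 = (7,0,2)_8 → 2417
2417 = (4,5,6,1)_8 → 2178
2178 = (4,2,0,2)_8 → 288
288 = (4,4,0)_8 → 512
512 = (1,0,0,0)_8 → 1  — reached 1.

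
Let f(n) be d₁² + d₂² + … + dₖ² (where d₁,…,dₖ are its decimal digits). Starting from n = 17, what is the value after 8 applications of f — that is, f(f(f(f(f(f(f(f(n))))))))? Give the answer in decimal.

20

17 → 1² + 7² = 50
50 → 5² + 0² = 25
25 → 2² + 5² = 29
29 → 2² + 9² = 85
85 → 8² + 5² = 89
89 → 8² + 9² = 145
145 → 1² + 4² + 5² = 42
42 → 4² + 2² = 20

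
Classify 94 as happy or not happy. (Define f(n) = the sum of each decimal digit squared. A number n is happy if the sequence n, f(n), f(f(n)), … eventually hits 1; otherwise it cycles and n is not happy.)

happy

94 → 9² + 4² = 97
97 → 9² + 7² = 130
130 → 1² + 3² + 0² = 10
10 → 1² + 0² = 1  — reached 1.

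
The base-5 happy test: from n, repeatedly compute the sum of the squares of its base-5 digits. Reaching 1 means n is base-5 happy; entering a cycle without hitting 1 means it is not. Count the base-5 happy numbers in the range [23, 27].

3

23: 23 → 25 → 1  (reaches 1)
24: 24 → 32 → 6 → 2 → 4 → 16 → 10 → 4  (repeats 4)
25: 25 → 1  (reaches 1)
26: 26 → 2 → 4 → 16 → 10 → 4  (repeats 4)
27: 27 → 5 → 1  (reaches 1)
base-5 happy: 23, 25, 27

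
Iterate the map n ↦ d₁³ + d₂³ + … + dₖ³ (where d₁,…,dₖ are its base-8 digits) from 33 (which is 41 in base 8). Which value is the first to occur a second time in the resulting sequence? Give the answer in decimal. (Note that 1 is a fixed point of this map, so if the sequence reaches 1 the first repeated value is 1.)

1

33 = (4,1)_8 → 4³ + 1³ = 64 + 1 = 65
65 = (1,0,1)_8 → 1³ + 0³ + 1³ = 1 + 0 + 1 = 2
2 = (2)_8 → 2³ = 8
8 = (1,0)_8 → 1³ + 0³ = 1 + 0 = 1  — reached the fixed point 1.
1 → 1, so 1 is the first repeated value.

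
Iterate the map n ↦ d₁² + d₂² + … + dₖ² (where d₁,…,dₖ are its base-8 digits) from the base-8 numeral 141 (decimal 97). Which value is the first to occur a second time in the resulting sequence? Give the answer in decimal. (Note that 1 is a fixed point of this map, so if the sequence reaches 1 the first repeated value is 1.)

1

97 = (1,4,1)_8 → 1² + 4² + 1² = 1 + 16 + 1 = 18
18 = (2,2)_8 → 2² + 2² = 4 + 4 = 8
8 = (1,0)_8 → 1² + 0² = 1 + 0 = 1  — reached the fixed point 1.
1 → 1, so 1 is the first repeated value.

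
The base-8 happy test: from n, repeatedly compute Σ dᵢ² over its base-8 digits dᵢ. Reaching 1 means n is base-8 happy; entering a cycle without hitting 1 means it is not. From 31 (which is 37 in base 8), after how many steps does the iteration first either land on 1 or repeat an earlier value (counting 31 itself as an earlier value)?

31 = (3,7)_8 → 3² + 7² = 58
58 = (7,2)_8 → 7² + 2² = 53
53 = (6,5)_8 → 6² + 5² = 61
61 = (7,5)_8 → 7² + 5² = 74
74 = (1,1,2)_8 → 1² + 1² + 2² = 6
6 = (6)_8 → 6² = 36
36 = (4,4)_8 → 4² + 4² = 32
32 = (4,0)_8 → 4² + 0² = 16
16 = (2,0)_8 → 2² + 0² = 4
4 = (4)_8 → 4² = 16  — 16 repeats.
That took 10 steps.

10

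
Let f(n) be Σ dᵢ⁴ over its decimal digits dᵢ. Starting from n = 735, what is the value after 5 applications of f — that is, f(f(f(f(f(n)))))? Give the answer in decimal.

735 → 7⁴ + 3⁴ + 5⁴ = 2401 + 81 + 625 = 3107
3107 → 3⁴ + 1⁴ + 0⁴ + 7⁴ = 81 + 1 + 0 + 2401 = 2483
2483 → 2⁴ + 4⁴ + 8⁴ + 3⁴ = 16 + 256 + 4096 + 81 = 4449
4449 → 4⁴ + 4⁴ + 4⁴ + 9⁴ = 256 + 256 + 256 + 6561 = 7329
7329 → 7⁴ + 3⁴ + 2⁴ + 9⁴ = 2401 + 81 + 16 + 6561 = 9059

9059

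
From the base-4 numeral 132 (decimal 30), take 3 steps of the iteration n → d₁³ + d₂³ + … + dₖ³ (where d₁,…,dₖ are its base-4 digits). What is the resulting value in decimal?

30 = (1,3,2)_4 → 36
36 = (2,1,0)_4 → 9
9 = (2,1)_4 → 9

9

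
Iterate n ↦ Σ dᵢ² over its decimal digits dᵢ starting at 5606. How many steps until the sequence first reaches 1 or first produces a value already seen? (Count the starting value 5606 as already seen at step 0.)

4

5606 → 5² + 6² + 0² + 6² = 97
97 → 9² + 7² = 130
130 → 1² + 3² + 0² = 10
10 → 1² + 0² = 1  — reached 1.
That took 4 steps.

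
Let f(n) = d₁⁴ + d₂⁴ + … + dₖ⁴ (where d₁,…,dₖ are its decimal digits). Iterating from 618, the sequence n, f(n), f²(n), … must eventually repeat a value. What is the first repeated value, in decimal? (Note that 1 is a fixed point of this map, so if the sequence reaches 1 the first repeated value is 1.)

13139

618 → 6⁴ + 1⁴ + 8⁴ = 5393
5393 → 5⁴ + 3⁴ + 9⁴ + 3⁴ = 7348
7348 → 7⁴ + 3⁴ + 4⁴ + 8⁴ = 6834
6834 → 6⁴ + 8⁴ + 3⁴ + 4⁴ = 5729
5729 → 5⁴ + 7⁴ + 2⁴ + 9⁴ = 9603
9603 → 9⁴ + 6⁴ + 0⁴ + 3⁴ = 7938
7938 → 7⁴ + 9⁴ + 3⁴ + 8⁴ = 13139
13139 → 1⁴ + 3⁴ + 1⁴ + 3⁴ + 9⁴ = 6725
6725 → 6⁴ + 7⁴ + 2⁴ + 5⁴ = 4338
4338 → 4⁴ + 3⁴ + 3⁴ + 8⁴ = 4514
4514 → 4⁴ + 5⁴ + 1⁴ + 4⁴ = 1138
1138 → 1⁴ + 1⁴ + 3⁴ + 8⁴ = 4179
4179 → 4⁴ + 1⁴ + 7⁴ + 9⁴ = 9219
9219 → 9⁴ + 2⁴ + 1⁴ + 9⁴ = 13139  — 13139 already appeared earlier.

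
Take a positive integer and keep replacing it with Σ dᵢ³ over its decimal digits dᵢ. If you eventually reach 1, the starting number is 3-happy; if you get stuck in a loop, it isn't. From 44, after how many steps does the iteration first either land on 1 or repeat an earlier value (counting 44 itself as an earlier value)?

44 → 4³ + 4³ = 64 + 64 = 128
128 → 1³ + 2³ + 8³ = 1 + 8 + 512 = 521
521 → 5³ + 2³ + 1³ = 125 + 8 + 1 = 134
134 → 1³ + 3³ + 4³ = 1 + 27 + 64 = 92
92 → 9³ + 2³ = 729 + 8 = 737
737 → 7³ + 3³ + 7³ = 343 + 27 + 343 = 713
713 → 7³ + 1³ + 3³ = 343 + 1 + 27 = 371
371 → 3³ + 7³ + 1³ = 27 + 343 + 1 = 371  — 371 repeats.
That took 8 steps.

8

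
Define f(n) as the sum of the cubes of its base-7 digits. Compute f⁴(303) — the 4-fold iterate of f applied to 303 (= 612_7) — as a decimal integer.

303 = (6,1,2)_7 → 6³ + 1³ + 2³ = 225
225 = (4,4,1)_7 → 4³ + 4³ + 1³ = 129
129 = (2,4,3)_7 → 2³ + 4³ + 3³ = 99
99 = (2,0,1)_7 → 2³ + 0³ + 1³ = 9

9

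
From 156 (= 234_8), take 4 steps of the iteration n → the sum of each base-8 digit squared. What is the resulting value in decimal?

20

156 = (2,3,4)_8 → 2² + 3² + 4² = 4 + 9 + 16 = 29
29 = (3,5)_8 → 3² + 5² = 9 + 25 = 34
34 = (4,2)_8 → 4² + 2² = 16 + 4 = 20
20 = (2,4)_8 → 2² + 4² = 4 + 16 = 20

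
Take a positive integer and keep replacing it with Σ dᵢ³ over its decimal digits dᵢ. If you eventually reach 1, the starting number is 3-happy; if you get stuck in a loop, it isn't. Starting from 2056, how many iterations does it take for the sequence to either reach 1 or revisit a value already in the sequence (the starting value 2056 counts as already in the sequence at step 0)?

7

2056 → 349
349 → 820
820 → 520
520 → 133
133 → 55
55 → 250
250 → 133  — 133 repeats.
That took 7 steps.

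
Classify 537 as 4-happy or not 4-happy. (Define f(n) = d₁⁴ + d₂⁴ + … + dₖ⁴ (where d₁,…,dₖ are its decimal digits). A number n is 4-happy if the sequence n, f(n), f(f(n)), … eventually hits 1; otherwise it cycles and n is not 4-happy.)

not 4-happy

537 → 5⁴ + 3⁴ + 7⁴ = 625 + 81 + 2401 = 3107
3107 → 3⁴ + 1⁴ + 0⁴ + 7⁴ = 81 + 1 + 0 + 2401 = 2483
2483 → 2⁴ + 4⁴ + 8⁴ + 3⁴ = 16 + 256 + 4096 + 81 = 4449
4449 → 4⁴ + 4⁴ + 4⁴ + 9⁴ = 256 + 256 + 256 + 6561 = 7329
7329 → 7⁴ + 3⁴ + 2⁴ + 9⁴ = 2401 + 81 + 16 + 6561 = 9059
9059 → 9⁴ + 0⁴ + 5⁴ + 9⁴ = 6561 + 0 + 625 + 6561 = 13747
13747 → 1⁴ + 3⁴ + 7⁴ + 4⁴ + 7⁴ = 1 + 81 + 2401 + 256 + 2401 = 5140
5140 → 5⁴ + 1⁴ + 4⁴ + 0⁴ = 625 + 1 + 256 + 0 = 882
882 → 8⁴ + 8⁴ + 2⁴ = 4096 + 4096 + 16 = 8208
8208 → 8⁴ + 2⁴ + 0⁴ + 8⁴ = 4096 + 16 + 0 + 4096 = 8208  — 8208 already seen; the sequence cycles without reaching 1.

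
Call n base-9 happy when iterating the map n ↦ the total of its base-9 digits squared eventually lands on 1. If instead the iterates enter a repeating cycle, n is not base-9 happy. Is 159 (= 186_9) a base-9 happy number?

base-9 happy

159 = (1,8,6)_9 → 1² + 8² + 6² = 1 + 64 + 36 = 101
101 = (1,2,2)_9 → 1² + 2² + 2² = 1 + 4 + 4 = 9
9 = (1,0)_9 → 1² + 0² = 1 + 0 = 1  — reached 1.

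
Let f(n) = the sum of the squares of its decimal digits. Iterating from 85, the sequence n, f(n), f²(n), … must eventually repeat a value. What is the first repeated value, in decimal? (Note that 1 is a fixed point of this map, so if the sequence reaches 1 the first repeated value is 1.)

89

85 → 89
89 → 145
145 → 42
42 → 20
20 → 4
4 → 16
16 → 37
37 → 58
58 → 89  — 89 already appeared earlier.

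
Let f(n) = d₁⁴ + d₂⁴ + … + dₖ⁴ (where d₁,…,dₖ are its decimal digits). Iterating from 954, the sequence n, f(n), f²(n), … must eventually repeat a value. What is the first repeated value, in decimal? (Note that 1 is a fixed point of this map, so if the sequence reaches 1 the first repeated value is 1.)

954 → 9⁴ + 5⁴ + 4⁴ = 6561 + 625 + 256 = 7442
7442 → 7⁴ + 4⁴ + 4⁴ + 2⁴ = 2401 + 256 + 256 + 16 = 2929
2929 → 2⁴ + 9⁴ + 2⁴ + 9⁴ = 16 + 6561 + 16 + 6561 = 13154
13154 → 1⁴ + 3⁴ + 1⁴ + 5⁴ + 4⁴ = 1 + 81 + 1 + 625 + 256 = 964
964 → 9⁴ + 6⁴ + 4⁴ = 6561 + 1296 + 256 = 8113
8113 → 8⁴ + 1⁴ + 1⁴ + 3⁴ = 4096 + 1 + 1 + 81 = 4179
4179 → 4⁴ + 1⁴ + 7⁴ + 9⁴ = 256 + 1 + 2401 + 6561 = 9219
9219 → 9⁴ + 2⁴ + 1⁴ + 9⁴ = 6561 + 16 + 1 + 6561 = 13139
13139 → 1⁴ + 3⁴ + 1⁴ + 3⁴ + 9⁴ = 1 + 81 + 1 + 81 + 6561 = 6725
6725 → 6⁴ + 7⁴ + 2⁴ + 5⁴ = 1296 + 2401 + 16 + 625 = 4338
4338 → 4⁴ + 3⁴ + 3⁴ + 8⁴ = 256 + 81 + 81 + 4096 = 4514
4514 → 4⁴ + 5⁴ + 1⁴ + 4⁴ = 256 + 625 + 1 + 256 = 1138
1138 → 1⁴ + 1⁴ + 3⁴ + 8⁴ = 1 + 1 + 81 + 4096 = 4179  — 4179 already appeared earlier.

4179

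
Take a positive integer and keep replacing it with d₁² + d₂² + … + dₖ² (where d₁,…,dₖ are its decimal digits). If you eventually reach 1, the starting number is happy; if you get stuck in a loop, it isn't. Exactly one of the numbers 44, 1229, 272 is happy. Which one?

44

44: 44 → 32 → 13 → 10 → 1  — reaches 1 (happy)
1229: 1229 → 90 → 81 → 65 → 61 → 37 → 58 → 89 → 145 → 42 → 20 → 4 → 16 → 37  — repeats 37 (not happy)
272: 272 → 57 → 74 → 65 → 61 → 37 → 58 → 89 → 145 → 42 → 20 → 4 → 16 → 37  — repeats 37 (not happy)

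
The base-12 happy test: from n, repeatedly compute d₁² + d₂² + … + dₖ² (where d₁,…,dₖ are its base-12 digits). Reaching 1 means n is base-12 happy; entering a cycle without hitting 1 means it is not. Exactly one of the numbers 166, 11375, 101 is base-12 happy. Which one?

166: 166 → 102 → 100 → 80 → 100  — repeats 100 (not base-12 happy)
11375: 11375 → 314 → 12 → 1  — reaches 1 (base-12 happy)
101: 101 → 89 → 74 → 40 → 25 → 5 → 25  — repeats 25 (not base-12 happy)

11375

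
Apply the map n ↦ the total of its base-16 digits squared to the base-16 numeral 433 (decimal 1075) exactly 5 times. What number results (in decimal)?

1

1075 = (4,3,3)_16 → 4² + 3² + 3² = 34
34 = (2,2)_16 → 2² + 2² = 8
8 = (8)_16 → 8² = 64
64 = (4,0)_16 → 4² + 0² = 16
16 = (1,0)_16 → 1² + 0² = 1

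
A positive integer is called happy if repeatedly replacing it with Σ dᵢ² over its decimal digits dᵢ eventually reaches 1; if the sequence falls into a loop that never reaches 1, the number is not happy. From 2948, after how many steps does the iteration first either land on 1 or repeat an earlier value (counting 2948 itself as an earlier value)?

2948 → 2² + 9² + 4² + 8² = 4 + 81 + 16 + 64 = 165
165 → 1² + 6² + 5² = 1 + 36 + 25 = 62
62 → 6² + 2² = 36 + 4 = 40
40 → 4² + 0² = 16 + 0 = 16
16 → 1² + 6² = 1 + 36 = 37
37 → 3² + 7² = 9 + 49 = 58
58 → 5² + 8² = 25 + 64 = 89
89 → 8² + 9² = 64 + 81 = 145
145 → 1² + 4² + 5² = 1 + 16 + 25 = 42
42 → 4² + 2² = 16 + 4 = 20
20 → 2² + 0² = 4 + 0 = 4
4 → 4² = 16  — 16 repeats.
That took 12 steps.

12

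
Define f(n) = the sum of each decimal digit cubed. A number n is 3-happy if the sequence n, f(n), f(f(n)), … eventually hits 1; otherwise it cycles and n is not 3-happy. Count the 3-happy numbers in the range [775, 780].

775: 775 → 811 → 514 → 190 → 730 → 370 → 370  (repeats 370)
776: 776 → 902 → 737 → 713 → 371 → 371  (repeats 371)
777: 777 → 1029 → 738 → 882 → 1032 → 36 → 243 → 99 → 1458 → 702 → 351 → 153 → 153  (repeats 153)
778: 778 → 1198 → 1243 → 100 → 1  (reaches 1)
779: 779 → 1415 → 191 → 731 → 371 → 371  (repeats 371)
780: 780 → 855 → 762 → 567 → 684 → 792 → 1080 → 513 → 153 → 153  (repeats 153)
3-happy: 778

1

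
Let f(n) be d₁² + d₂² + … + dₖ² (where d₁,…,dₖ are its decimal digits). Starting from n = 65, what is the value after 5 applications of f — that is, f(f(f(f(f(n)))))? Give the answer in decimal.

65 → 6² + 5² = 36 + 25 = 61
61 → 6² + 1² = 36 + 1 = 37
37 → 3² + 7² = 9 + 49 = 58
58 → 5² + 8² = 25 + 64 = 89
89 → 8² + 9² = 64 + 81 = 145

145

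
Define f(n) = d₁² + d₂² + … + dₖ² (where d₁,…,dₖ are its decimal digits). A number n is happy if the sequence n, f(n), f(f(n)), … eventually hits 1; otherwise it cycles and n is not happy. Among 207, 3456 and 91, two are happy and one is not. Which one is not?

207

207: 207 → 53 → 34 → 25 → 29 → 85 → 89 → 145 → 42 → 20 → 4 → 16 → 37 → 58 → 89  — repeats 89 (not happy)
3456: 3456 → 86 → 100 → 1  — reaches 1 (happy)
91: 91 → 82 → 68 → 100 → 1  — reaches 1 (happy)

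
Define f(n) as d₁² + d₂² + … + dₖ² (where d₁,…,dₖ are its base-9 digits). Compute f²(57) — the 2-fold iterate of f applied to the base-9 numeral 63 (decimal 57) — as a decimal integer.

57 = (6,3)_9 → 6² + 3² = 36 + 9 = 45
45 = (5,0)_9 → 5² + 0² = 25 + 0 = 25

25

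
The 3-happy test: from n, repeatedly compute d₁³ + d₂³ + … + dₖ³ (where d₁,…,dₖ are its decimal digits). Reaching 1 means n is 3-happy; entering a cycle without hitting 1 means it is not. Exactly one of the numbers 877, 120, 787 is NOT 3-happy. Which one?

120

877: 877 → 1198 → 1243 → 100 → 1  — reaches 1 (3-happy)
120: 120 → 9 → 729 → 1080 → 513 → 153 → 153  — repeats 153 (not 3-happy)
787: 787 → 1198 → 1243 → 100 → 1  — reaches 1 (3-happy)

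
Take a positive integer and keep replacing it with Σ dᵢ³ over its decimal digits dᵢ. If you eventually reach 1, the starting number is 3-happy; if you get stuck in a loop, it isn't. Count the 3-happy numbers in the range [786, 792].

786: 786 → 1071 → 345 → 216 → 225 → 141 → 66 → 432 → 99 → 1458 → 702 → 351 → 153 → 153  (repeats 153)
787: 787 → 1198 → 1243 → 100 → 1  (reaches 1)
788: 788 → 1367 → 587 → 980 → 1241 → 74 → 407 → 407  (repeats 407)
789: 789 → 1584 → 702 → 351 → 153 → 153  (repeats 153)
790: 790 → 1072 → 352 → 160 → 217 → 352  (repeats 352)
791: 791 → 1073 → 371 → 371  (repeats 371)
792: 792 → 1080 → 513 → 153 → 153  (repeats 153)
3-happy: 787

1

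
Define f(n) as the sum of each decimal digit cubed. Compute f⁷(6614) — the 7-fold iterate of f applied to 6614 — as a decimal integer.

6614 → 497
497 → 1136
1136 → 245
245 → 197
197 → 1073
1073 → 371
371 → 371

371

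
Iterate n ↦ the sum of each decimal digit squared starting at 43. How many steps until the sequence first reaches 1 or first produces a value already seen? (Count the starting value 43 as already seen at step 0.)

43 → 4² + 3² = 25
25 → 2² + 5² = 29
29 → 2² + 9² = 85
85 → 8² + 5² = 89
89 → 8² + 9² = 145
145 → 1² + 4² + 5² = 42
42 → 4² + 2² = 20
20 → 2² + 0² = 4
4 → 4² = 16
16 → 1² + 6² = 37
37 → 3² + 7² = 58
58 → 5² + 8² = 89  — 89 repeats.
That took 12 steps.

12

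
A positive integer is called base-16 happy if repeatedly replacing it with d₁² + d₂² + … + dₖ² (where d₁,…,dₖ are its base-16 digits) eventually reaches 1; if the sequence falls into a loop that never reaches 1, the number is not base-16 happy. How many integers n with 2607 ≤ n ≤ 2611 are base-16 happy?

2607: 2607 → 329 → 98 → 40 → 68 → 32 → 4 → 16 → 1  (reaches 1)
2608: 2608 → 109 → 205 → 313 → 91 → 146 → 85 → 50 → 13 → 169 → 181 → 146  (repeats 146)
2609: 2609 → 110 → 232 → 260 → 17 → 2 → 4 → 16 → 1  (reaches 1)
2610: 2610 → 113 → 50 → 13 → 169 → 181 → 146 → 85 → 50  (repeats 50)
2611: 2611 → 118 → 85 → 50 → 13 → 169 → 181 → 146 → 85  (repeats 85)
base-16 happy: 2607, 2609

2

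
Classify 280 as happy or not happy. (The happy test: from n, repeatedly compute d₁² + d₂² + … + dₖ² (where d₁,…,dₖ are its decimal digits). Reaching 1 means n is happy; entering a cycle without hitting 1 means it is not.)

280 → 2² + 8² + 0² = 4 + 64 + 0 = 68
68 → 6² + 8² = 36 + 64 = 100
100 → 1² + 0² + 0² = 1 + 0 + 0 = 1  — reached 1.

happy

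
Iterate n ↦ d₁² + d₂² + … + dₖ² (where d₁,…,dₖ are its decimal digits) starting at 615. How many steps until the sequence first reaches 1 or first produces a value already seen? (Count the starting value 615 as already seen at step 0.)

11

615 → 6² + 1² + 5² = 62
62 → 6² + 2² = 40
40 → 4² + 0² = 16
16 → 1² + 6² = 37
37 → 3² + 7² = 58
58 → 5² + 8² = 89
89 → 8² + 9² = 145
145 → 1² + 4² + 5² = 42
42 → 4² + 2² = 20
20 → 2² + 0² = 4
4 → 4² = 16  — 16 repeats.
That took 11 steps.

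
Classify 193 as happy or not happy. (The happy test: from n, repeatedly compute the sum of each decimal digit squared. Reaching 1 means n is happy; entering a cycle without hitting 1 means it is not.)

193 → 91
91 → 82
82 → 68
68 → 100
100 → 1  — reached 1.

happy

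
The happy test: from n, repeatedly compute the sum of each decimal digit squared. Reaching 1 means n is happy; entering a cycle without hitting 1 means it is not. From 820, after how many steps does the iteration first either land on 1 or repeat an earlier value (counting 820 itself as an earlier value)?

3

820 → 8² + 2² + 0² = 68
68 → 6² + 8² = 100
100 → 1² + 0² + 0² = 1  — reached 1.
That took 3 steps.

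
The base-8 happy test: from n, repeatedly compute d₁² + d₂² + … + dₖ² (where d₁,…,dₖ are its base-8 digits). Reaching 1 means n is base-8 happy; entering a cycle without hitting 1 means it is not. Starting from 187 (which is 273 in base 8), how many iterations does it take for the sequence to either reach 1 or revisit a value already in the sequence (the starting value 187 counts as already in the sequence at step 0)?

10

187 = (2,7,3)_8 → 2² + 7² + 3² = 4 + 49 + 9 = 62
62 = (7,6)_8 → 7² + 6² = 49 + 36 = 85
85 = (1,2,5)_8 → 1² + 2² + 5² = 1 + 4 + 25 = 30
30 = (3,6)_8 → 3² + 6² = 9 + 36 = 45
45 = (5,5)_8 → 5² + 5² = 25 + 25 = 50
50 = (6,2)_8 → 6² + 2² = 36 + 4 = 40
40 = (5,0)_8 → 5² + 0² = 25 + 0 = 25
25 = (3,1)_8 → 3² + 1² = 9 + 1 = 10
10 = (1,2)_8 → 1² + 2² = 1 + 4 = 5
5 = (5)_8 → 5² = 25  — 25 repeats.
That took 10 steps.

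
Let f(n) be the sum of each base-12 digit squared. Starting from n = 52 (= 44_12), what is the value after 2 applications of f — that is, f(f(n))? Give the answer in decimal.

52 = (4,4)_12 → 4² + 4² = 32
32 = (2,8)_12 → 2² + 8² = 68

68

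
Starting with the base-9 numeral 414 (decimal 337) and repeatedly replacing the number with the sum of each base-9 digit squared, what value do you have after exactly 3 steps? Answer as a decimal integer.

337 = (4,1,4)_9 → 4² + 1² + 4² = 16 + 1 + 16 = 33
33 = (3,6)_9 → 3² + 6² = 9 + 36 = 45
45 = (5,0)_9 → 5² + 0² = 25 + 0 = 25

25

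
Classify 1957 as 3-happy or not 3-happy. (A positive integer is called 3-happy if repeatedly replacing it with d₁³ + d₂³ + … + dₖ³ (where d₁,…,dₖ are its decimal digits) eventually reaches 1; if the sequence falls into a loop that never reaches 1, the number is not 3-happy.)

3-happy

1957 → 1198
1198 → 1243
1243 → 100
100 → 1  — reached 1.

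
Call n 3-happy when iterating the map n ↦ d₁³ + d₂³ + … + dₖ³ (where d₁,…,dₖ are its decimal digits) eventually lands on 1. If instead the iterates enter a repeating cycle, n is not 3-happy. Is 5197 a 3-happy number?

3-happy

5197 → 5³ + 1³ + 9³ + 7³ = 125 + 1 + 729 + 343 = 1198
1198 → 1³ + 1³ + 9³ + 8³ = 1 + 1 + 729 + 512 = 1243
1243 → 1³ + 2³ + 4³ + 3³ = 1 + 8 + 64 + 27 = 100
100 → 1³ + 0³ + 0³ = 1 + 0 + 0 = 1  — reached 1.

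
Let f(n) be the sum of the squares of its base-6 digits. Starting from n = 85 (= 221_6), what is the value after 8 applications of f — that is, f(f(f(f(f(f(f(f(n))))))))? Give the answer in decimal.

13

85 = (2,2,1)_6 → 2² + 2² + 1² = 9
9 = (1,3)_6 → 1² + 3² = 10
10 = (1,4)_6 → 1² + 4² = 17
17 = (2,5)_6 → 2² + 5² = 29
29 = (4,5)_6 → 4² + 5² = 41
41 = (1,0,5)_6 → 1² + 0² + 5² = 26
26 = (4,2)_6 → 4² + 2² = 20
20 = (3,2)_6 → 3² + 2² = 13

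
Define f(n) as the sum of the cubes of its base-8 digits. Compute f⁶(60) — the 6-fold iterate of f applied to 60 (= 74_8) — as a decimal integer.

60 = (7,4)_8 → 7³ + 4³ = 407
407 = (6,2,7)_8 → 6³ + 2³ + 7³ = 567
567 = (1,0,6,7)_8 → 1³ + 0³ + 6³ + 7³ = 560
560 = (1,0,6,0)_8 → 1³ + 0³ + 6³ + 0³ = 217
217 = (3,3,1)_8 → 3³ + 3³ + 1³ = 55
55 = (6,7)_8 → 6³ + 7³ = 559

559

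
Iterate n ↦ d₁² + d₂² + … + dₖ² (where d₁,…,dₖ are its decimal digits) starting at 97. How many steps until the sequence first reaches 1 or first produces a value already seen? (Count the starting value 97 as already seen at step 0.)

3

97 → 130
130 → 10
10 → 1  — reached 1.
That took 3 steps.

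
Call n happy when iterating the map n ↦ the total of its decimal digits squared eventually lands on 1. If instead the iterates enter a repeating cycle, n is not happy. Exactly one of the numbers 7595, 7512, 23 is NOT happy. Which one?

7595: 7595 → 180 → 65 → 61 → 37 → 58 → 89 → 145 → 42 → 20 → 4 → 16 → 37  — repeats 37 (not happy)
7512: 7512 → 79 → 130 → 10 → 1  — reaches 1 (happy)
23: 23 → 13 → 10 → 1  — reaches 1 (happy)

7595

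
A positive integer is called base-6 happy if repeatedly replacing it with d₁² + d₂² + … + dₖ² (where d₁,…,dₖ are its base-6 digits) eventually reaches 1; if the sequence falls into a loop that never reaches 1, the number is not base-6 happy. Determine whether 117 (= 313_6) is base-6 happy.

117 = (3,1,3)_6 → 19
19 = (3,1)_6 → 10
10 = (1,4)_6 → 17
17 = (2,5)_6 → 29
29 = (4,5)_6 → 41
41 = (1,0,5)_6 → 26
26 = (4,2)_6 → 20
20 = (3,2)_6 → 13
13 = (2,1)_6 → 5
5 = (5)_6 → 25
25 = (4,1)_6 → 17  — 17 already seen; the sequence cycles without reaching 1.

not base-6 happy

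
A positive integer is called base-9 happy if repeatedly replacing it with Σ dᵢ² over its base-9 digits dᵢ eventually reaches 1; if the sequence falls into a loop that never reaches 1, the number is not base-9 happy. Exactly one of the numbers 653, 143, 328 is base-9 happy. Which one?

653: 653 → 89 → 65 → 53 → 89  — repeats 89 (not base-9 happy)
143: 143 → 101 → 9 → 1  — reaches 1 (base-9 happy)
328: 328 → 32 → 34 → 58 → 52 → 74 → 68 → 74  — repeats 74 (not base-9 happy)

143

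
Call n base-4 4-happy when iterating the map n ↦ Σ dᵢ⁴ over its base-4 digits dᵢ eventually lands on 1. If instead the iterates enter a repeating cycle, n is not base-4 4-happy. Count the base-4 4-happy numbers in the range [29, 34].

4

29: 29 → 83 → 83  (repeats 83)
30: 30 → 98 → 33 → 17 → 2 → 16 → 1  (reaches 1)
31: 31 → 163 → 113 → 83 → 83  (repeats 83)
32: 32 → 16 → 1  (reaches 1)
33: 33 → 17 → 2 → 16 → 1  (reaches 1)
34: 34 → 32 → 16 → 1  (reaches 1)
base-4 4-happy: 30, 32, 33, 34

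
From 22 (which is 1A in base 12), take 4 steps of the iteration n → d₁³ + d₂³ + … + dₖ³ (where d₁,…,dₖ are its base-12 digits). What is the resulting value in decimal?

22 = (1,10)_12 → 1001
1001 = (6,11,5)_12 → 1672
1672 = (11,7,4)_12 → 1738
1738 = (1,0,0,10)_12 → 1001

1001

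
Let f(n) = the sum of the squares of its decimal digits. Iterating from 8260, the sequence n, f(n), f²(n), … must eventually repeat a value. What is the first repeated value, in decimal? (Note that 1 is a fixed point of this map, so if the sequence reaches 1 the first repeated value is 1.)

8260 → 8² + 2² + 6² + 0² = 104
104 → 1² + 0² + 4² = 17
17 → 1² + 7² = 50
50 → 5² + 0² = 25
25 → 2² + 5² = 29
29 → 2² + 9² = 85
85 → 8² + 5² = 89
89 → 8² + 9² = 145
145 → 1² + 4² + 5² = 42
42 → 4² + 2² = 20
20 → 2² + 0² = 4
4 → 4² = 16
16 → 1² + 6² = 37
37 → 3² + 7² = 58
58 → 5² + 8² = 89  — 89 already appeared earlier.

89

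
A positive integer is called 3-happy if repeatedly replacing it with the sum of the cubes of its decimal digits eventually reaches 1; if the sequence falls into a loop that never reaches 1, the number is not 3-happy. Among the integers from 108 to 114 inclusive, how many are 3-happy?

1

108: 108 → 513 → 153 → 153  (repeats 153)
109: 109 → 730 → 370 → 370  (repeats 370)
110: 110 → 2 → 8 → 512 → 134 → 92 → 737 → 713 → 371 → 371  (repeats 371)
111: 111 → 3 → 27 → 351 → 153 → 153  (repeats 153)
112: 112 → 10 → 1  (reaches 1)
113: 113 → 29 → 737 → 713 → 371 → 371  (repeats 371)
114: 114 → 66 → 432 → 99 → 1458 → 702 → 351 → 153 → 153  (repeats 153)
3-happy: 112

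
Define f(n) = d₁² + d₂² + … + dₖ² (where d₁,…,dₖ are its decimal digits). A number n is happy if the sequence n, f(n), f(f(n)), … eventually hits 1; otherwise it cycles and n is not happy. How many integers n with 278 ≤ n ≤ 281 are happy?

1

278: 278 → 117 → 51 → 26 → 40 → 16 → 37 → 58 → 89 → 145 → 42 → 20 → 4 → 16  (repeats 16)
279: 279 → 134 → 26 → 40 → 16 → 37 → 58 → 89 → 145 → 42 → 20 → 4 → 16  (repeats 16)
280: 280 → 68 → 100 → 1  (reaches 1)
281: 281 → 69 → 117 → 51 → 26 → 40 → 16 → 37 → 58 → 89 → 145 → 42 → 20 → 4 → 16  (repeats 16)
happy: 280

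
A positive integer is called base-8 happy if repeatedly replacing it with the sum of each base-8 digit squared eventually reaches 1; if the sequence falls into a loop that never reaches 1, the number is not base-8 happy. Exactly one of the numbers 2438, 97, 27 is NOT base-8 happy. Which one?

2438: 2438 → 88 → 10 → 5 → 25 → 10  — repeats 10 (not base-8 happy)
97: 97 → 18 → 8 → 1  — reaches 1 (base-8 happy)
27: 27 → 18 → 8 → 1  — reaches 1 (base-8 happy)

2438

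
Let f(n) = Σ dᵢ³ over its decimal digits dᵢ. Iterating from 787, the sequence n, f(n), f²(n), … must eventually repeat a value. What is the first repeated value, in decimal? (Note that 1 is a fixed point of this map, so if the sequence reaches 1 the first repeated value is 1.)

787 → 7³ + 8³ + 7³ = 343 + 512 + 343 = 1198
1198 → 1³ + 1³ + 9³ + 8³ = 1 + 1 + 729 + 512 = 1243
1243 → 1³ + 2³ + 4³ + 3³ = 1 + 8 + 64 + 27 = 100
100 → 1³ + 0³ + 0³ = 1 + 0 + 0 = 1  — reached the fixed point 1.
1 → 1, so 1 is the first repeated value.

1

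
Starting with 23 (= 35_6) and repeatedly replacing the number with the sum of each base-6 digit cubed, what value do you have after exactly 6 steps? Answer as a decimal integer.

62

23 = (3,5)_6 → 3³ + 5³ = 152
152 = (4,1,2)_6 → 4³ + 1³ + 2³ = 73
73 = (2,0,1)_6 → 2³ + 0³ + 1³ = 9
9 = (1,3)_6 → 1³ + 3³ = 28
28 = (4,4)_6 → 4³ + 4³ = 128
128 = (3,3,2)_6 → 3³ + 3³ + 2³ = 62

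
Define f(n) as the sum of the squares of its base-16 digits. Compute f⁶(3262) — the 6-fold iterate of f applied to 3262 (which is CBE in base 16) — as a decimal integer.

17

3262 = (12,11,14)_16 → 12² + 11² + 14² = 461
461 = (1,12,13)_16 → 1² + 12² + 13² = 314
314 = (1,3,10)_16 → 1² + 3² + 10² = 110
110 = (6,14)_16 → 6² + 14² = 232
232 = (14,8)_16 → 14² + 8² = 260
260 = (1,0,4)_16 → 1² + 0² + 4² = 17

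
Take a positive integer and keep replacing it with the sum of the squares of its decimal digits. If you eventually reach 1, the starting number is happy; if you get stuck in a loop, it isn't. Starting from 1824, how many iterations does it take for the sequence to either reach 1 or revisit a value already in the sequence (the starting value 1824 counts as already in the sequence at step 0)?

10

1824 → 1² + 8² + 2² + 4² = 85
85 → 8² + 5² = 89
89 → 8² + 9² = 145
145 → 1² + 4² + 5² = 42
42 → 4² + 2² = 20
20 → 2² + 0² = 4
4 → 4² = 16
16 → 1² + 6² = 37
37 → 3² + 7² = 58
58 → 5² + 8² = 89  — 89 repeats.
That took 10 steps.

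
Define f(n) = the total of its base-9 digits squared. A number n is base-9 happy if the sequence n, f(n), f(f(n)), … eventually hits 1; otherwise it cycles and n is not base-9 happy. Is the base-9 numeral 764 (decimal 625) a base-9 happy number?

625 = (7,6,4)_9 → 101
101 = (1,2,2)_9 → 9
9 = (1,0)_9 → 1  — reached 1.

base-9 happy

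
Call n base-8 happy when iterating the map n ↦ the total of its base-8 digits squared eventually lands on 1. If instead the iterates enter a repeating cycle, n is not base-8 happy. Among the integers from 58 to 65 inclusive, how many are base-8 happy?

1

58: 58 → 53 → 61 → 74 → 6 → 36 → 32 → 16 → 4 → 16  — not base-8 happy
59: 59 → 58 → 53 → 61 → 74 → 6 → 36 → 32 → 16 → 4 → 16  — not base-8 happy
60: 60 → 65 → 2 → 4 → 16 → 4  — not base-8 happy
61: 61 → 74 → 6 → 36 → 32 → 16 → 4 → 16  — not base-8 happy
62: 62 → 85 → 30 → 45 → 50 → 40 → 25 → 10 → 5 → 25  — not base-8 happy
63: 63 → 98 → 21 → 29 → 34 → 20 → 20  — not base-8 happy
64: 64 → 1  — base-8 happy
65: 65 → 2 → 4 → 16 → 4  — not base-8 happy
base-8 happy: 64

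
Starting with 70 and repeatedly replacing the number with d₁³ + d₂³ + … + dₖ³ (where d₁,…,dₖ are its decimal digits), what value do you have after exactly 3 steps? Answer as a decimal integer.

514

70 → 7³ + 0³ = 343 + 0 = 343
343 → 3³ + 4³ + 3³ = 27 + 64 + 27 = 118
118 → 1³ + 1³ + 8³ = 1 + 1 + 512 = 514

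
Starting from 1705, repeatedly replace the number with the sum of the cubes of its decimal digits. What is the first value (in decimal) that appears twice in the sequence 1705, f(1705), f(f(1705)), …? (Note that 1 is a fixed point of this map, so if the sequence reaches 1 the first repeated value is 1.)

370

1705 → 469
469 → 1009
1009 → 730
730 → 370
370 → 370  — 370 already appeared earlier.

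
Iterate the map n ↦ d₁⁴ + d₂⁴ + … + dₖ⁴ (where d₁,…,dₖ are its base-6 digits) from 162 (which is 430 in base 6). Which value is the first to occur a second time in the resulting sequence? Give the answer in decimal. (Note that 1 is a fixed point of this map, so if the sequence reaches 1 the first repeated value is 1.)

353

162 = (4,3,0)_6 → 4⁴ + 3⁴ + 0⁴ = 337
337 = (1,3,2,1)_6 → 1⁴ + 3⁴ + 2⁴ + 1⁴ = 99
99 = (2,4,3)_6 → 2⁴ + 4⁴ + 3⁴ = 353
353 = (1,3,4,5)_6 → 1⁴ + 3⁴ + 4⁴ + 5⁴ = 963
963 = (4,2,4,3)_6 → 4⁴ + 2⁴ + 4⁴ + 3⁴ = 609
609 = (2,4,5,3)_6 → 2⁴ + 4⁴ + 5⁴ + 3⁴ = 978
978 = (4,3,1,0)_6 → 4⁴ + 3⁴ + 1⁴ + 0⁴ = 338
338 = (1,3,2,2)_6 → 1⁴ + 3⁴ + 2⁴ + 2⁴ = 114
114 = (3,1,0)_6 → 3⁴ + 1⁴ + 0⁴ = 82
82 = (2,1,4)_6 → 2⁴ + 1⁴ + 4⁴ = 273
273 = (1,1,3,3)_6 → 1⁴ + 1⁴ + 3⁴ + 3⁴ = 164
164 = (4,3,2)_6 → 4⁴ + 3⁴ + 2⁴ = 353  — 353 already appeared earlier.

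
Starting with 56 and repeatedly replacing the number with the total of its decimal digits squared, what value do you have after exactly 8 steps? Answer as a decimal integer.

4

56 → 5² + 6² = 61
61 → 6² + 1² = 37
37 → 3² + 7² = 58
58 → 5² + 8² = 89
89 → 8² + 9² = 145
145 → 1² + 4² + 5² = 42
42 → 4² + 2² = 20
20 → 2² + 0² = 4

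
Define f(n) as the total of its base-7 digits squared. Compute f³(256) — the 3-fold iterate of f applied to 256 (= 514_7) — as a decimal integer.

26

256 = (5,1,4)_7 → 42
42 = (6,0)_7 → 36
36 = (5,1)_7 → 26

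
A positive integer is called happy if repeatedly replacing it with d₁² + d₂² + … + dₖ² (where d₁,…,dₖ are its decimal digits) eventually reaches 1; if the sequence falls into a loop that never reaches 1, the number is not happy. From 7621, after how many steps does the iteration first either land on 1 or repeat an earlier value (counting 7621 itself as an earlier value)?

13

7621 → 7² + 6² + 2² + 1² = 49 + 36 + 4 + 1 = 90
90 → 9² + 0² = 81 + 0 = 81
81 → 8² + 1² = 64 + 1 = 65
65 → 6² + 5² = 36 + 25 = 61
61 → 6² + 1² = 36 + 1 = 37
37 → 3² + 7² = 9 + 49 = 58
58 → 5² + 8² = 25 + 64 = 89
89 → 8² + 9² = 64 + 81 = 145
145 → 1² + 4² + 5² = 1 + 16 + 25 = 42
42 → 4² + 2² = 16 + 4 = 20
20 → 2² + 0² = 4 + 0 = 4
4 → 4² = 16
16 → 1² + 6² = 1 + 36 = 37  — 37 repeats.
That took 13 steps.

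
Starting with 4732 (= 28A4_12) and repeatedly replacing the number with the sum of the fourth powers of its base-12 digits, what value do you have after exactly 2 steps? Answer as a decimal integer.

10994

4732 = (2,8,10,4)_12 → 2⁴ + 8⁴ + 10⁴ + 4⁴ = 16 + 4096 + 10000 + 256 = 14368
14368 = (8,3,9,4)_12 → 8⁴ + 3⁴ + 9⁴ + 4⁴ = 4096 + 81 + 6561 + 256 = 10994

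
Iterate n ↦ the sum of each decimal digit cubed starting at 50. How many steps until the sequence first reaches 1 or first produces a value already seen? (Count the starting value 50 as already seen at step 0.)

50 → 5³ + 0³ = 125
125 → 1³ + 2³ + 5³ = 134
134 → 1³ + 3³ + 4³ = 92
92 → 9³ + 2³ = 737
737 → 7³ + 3³ + 7³ = 713
713 → 7³ + 1³ + 3³ = 371
371 → 3³ + 7³ + 1³ = 371  — 371 repeats.
That took 7 steps.

7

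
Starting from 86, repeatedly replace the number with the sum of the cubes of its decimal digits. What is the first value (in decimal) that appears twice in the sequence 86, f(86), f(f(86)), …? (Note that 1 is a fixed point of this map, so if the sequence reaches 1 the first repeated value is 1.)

371

86 → 728
728 → 863
863 → 755
755 → 593
593 → 881
881 → 1025
1025 → 134
134 → 92
92 → 737
737 → 713
713 → 371
371 → 371  — 371 already appeared earlier.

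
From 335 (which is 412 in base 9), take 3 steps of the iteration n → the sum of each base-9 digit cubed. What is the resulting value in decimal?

243

335 = (4,1,2)_9 → 4³ + 1³ + 2³ = 73
73 = (8,1)_9 → 8³ + 1³ = 513
513 = (6,3,0)_9 → 6³ + 3³ + 0³ = 243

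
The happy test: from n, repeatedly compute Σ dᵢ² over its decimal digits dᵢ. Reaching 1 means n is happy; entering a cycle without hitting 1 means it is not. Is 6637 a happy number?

6637 → 6² + 6² + 3² + 7² = 36 + 36 + 9 + 49 = 130
130 → 1² + 3² + 0² = 1 + 9 + 0 = 10
10 → 1² + 0² = 1 + 0 = 1  — reached 1.

happy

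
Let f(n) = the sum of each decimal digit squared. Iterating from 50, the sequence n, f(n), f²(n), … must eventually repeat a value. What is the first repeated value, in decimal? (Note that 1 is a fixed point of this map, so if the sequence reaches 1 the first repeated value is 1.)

89

50 → 5² + 0² = 25
25 → 2² + 5² = 29
29 → 2² + 9² = 85
85 → 8² + 5² = 89
89 → 8² + 9² = 145
145 → 1² + 4² + 5² = 42
42 → 4² + 2² = 20
20 → 2² + 0² = 4
4 → 4² = 16
16 → 1² + 6² = 37
37 → 3² + 7² = 58
58 → 5² + 8² = 89  — 89 already appeared earlier.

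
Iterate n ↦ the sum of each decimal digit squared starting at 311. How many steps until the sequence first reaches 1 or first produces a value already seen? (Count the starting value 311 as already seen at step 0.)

11

311 → 3² + 1² + 1² = 11
11 → 1² + 1² = 2
2 → 2² = 4
4 → 4² = 16
16 → 1² + 6² = 37
37 → 3² + 7² = 58
58 → 5² + 8² = 89
89 → 8² + 9² = 145
145 → 1² + 4² + 5² = 42
42 → 4² + 2² = 20
20 → 2² + 0² = 4  — 4 repeats.
That took 11 steps.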